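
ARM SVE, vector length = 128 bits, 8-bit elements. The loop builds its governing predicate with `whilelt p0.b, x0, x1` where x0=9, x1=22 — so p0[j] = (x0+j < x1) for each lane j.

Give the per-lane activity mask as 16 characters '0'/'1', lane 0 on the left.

lane count: 128 div 8 = 16
p0[j] = (9+j < 22); true for j=0..12 → 13 lanes set
bits (lane 0 leftmost): 1111111111111000

predicate = 1111111111111000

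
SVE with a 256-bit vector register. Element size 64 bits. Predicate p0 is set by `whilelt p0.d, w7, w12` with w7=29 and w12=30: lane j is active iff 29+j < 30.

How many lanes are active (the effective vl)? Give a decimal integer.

vl = 1

256-bit reg / 64-bit elem → 4 lanes
p0[j] = (29+j < 30); true for j=0..0 → 1 lanes set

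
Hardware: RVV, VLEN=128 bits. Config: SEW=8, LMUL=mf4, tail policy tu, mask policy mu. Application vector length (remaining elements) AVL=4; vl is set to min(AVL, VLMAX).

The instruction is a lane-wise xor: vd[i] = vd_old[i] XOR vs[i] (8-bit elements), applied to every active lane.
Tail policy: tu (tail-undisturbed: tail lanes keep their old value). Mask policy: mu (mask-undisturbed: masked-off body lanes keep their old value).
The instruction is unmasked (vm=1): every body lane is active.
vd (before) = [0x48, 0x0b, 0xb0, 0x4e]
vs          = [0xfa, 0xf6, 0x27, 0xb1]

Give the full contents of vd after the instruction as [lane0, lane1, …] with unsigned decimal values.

VLMAX = (128 × 1/4) / 8 = 4 lanes
vl ← min(4, 4) = 4
lane  0: xor(0x48,0xfa) ⇒ 0xb2
lane  1: xor(0x0b,0xf6) ⇒ 0xfd
lane  2: xor(0xb0,0x27) ⇒ 0x97
lane  3: xor(0x4e,0xb1) ⇒ 0xff

vd = [178, 253, 151, 255]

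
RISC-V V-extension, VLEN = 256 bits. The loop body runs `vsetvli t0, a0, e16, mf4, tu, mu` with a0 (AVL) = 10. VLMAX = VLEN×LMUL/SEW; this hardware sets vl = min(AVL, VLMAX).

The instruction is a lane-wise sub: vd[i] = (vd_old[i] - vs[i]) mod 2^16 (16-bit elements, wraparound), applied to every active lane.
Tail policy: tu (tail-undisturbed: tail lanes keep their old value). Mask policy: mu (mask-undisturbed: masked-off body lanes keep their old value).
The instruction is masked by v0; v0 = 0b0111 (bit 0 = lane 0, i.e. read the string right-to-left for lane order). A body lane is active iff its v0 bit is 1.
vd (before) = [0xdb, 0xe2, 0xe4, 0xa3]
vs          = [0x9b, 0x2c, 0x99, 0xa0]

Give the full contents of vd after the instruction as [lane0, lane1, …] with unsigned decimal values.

vd = [64, 182, 75, 163]

VLMAX = (256 × 1/4) / 16 = 4 lanes
AVL=10 > VLMAX=4, so vl = 4
  i=0: sub(0xdb,0x9b) → 64
  i=1: sub(0xe2,0x2c) → 182
  i=2: sub(0xe4,0x99) → 75
  i=3: mask-off/keep → 163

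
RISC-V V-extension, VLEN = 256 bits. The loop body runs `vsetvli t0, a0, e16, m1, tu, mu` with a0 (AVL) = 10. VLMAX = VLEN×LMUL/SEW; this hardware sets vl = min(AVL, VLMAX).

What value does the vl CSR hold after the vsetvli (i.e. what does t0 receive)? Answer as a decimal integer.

VLMAX = VLEN×LMUL/SEW = 256×1/16 = 16
AVL=10 ≤ VLMAX=16, so vl = 10

vl = 10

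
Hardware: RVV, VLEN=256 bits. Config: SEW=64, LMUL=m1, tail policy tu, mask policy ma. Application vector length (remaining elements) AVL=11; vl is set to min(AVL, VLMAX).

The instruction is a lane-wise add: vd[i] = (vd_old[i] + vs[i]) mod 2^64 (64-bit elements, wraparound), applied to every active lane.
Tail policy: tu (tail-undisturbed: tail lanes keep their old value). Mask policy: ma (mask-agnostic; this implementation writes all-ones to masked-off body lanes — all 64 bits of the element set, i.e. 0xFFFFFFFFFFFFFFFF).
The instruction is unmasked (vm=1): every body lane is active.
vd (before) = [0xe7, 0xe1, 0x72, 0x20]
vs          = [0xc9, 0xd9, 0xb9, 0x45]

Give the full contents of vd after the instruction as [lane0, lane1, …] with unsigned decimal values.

VLMAX = (256 × 1) / 64 = 4 lanes
vl ← min(11, 4) = 4
  i=0: add(0xe7,0xc9) → 432
  i=1: add(0xe1,0xd9) → 442
  i=2: add(0x72,0xb9) → 299
  i=3: add(0x20,0x45) → 101

vd = [432, 442, 299, 101]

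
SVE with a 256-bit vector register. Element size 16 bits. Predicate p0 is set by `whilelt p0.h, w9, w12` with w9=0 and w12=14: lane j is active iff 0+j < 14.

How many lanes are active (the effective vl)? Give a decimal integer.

vl = 14

lane count: 256 div 16 = 16
whilelt: lane j active iff 0+j < 14 → j < 14 → 14 active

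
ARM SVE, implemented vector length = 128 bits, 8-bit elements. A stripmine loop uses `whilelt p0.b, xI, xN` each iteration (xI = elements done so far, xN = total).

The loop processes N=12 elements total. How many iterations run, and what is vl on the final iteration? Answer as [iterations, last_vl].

lane count: 128 div 8 = 16
iterations = ceil(12/16) = 1; final-pass vl = 12

[iterations, last_vl] = [1, 12]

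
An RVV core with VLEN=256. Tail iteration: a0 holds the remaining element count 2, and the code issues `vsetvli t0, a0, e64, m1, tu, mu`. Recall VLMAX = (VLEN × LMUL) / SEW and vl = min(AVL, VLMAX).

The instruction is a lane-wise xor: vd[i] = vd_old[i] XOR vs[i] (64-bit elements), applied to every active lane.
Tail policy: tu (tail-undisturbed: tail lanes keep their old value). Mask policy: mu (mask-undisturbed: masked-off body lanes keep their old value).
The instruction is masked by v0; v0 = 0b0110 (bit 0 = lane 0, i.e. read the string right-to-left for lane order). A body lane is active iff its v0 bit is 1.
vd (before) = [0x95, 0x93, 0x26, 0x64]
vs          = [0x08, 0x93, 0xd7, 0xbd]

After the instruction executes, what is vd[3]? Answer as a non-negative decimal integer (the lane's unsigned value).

lanes per group: 256·1/64 = 4
vl ← min(2, 4) = 2
lane  0: mask-off/keep ⇒ 0x95
lane  1: xor(0x93,0x93) ⇒ 0x00
lane  2: tail/keep ⇒ 0x26
lane  3: tail/keep ⇒ 0x64

vd[3] = 100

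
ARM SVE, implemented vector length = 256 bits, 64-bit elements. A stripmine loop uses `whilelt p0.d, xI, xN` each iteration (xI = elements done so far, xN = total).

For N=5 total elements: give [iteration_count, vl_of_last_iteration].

256-bit reg / 64-bit elem → 4 lanes
iterations = ceil(5/4) = 2; final-pass vl = 1

[iterations, last_vl] = [2, 1]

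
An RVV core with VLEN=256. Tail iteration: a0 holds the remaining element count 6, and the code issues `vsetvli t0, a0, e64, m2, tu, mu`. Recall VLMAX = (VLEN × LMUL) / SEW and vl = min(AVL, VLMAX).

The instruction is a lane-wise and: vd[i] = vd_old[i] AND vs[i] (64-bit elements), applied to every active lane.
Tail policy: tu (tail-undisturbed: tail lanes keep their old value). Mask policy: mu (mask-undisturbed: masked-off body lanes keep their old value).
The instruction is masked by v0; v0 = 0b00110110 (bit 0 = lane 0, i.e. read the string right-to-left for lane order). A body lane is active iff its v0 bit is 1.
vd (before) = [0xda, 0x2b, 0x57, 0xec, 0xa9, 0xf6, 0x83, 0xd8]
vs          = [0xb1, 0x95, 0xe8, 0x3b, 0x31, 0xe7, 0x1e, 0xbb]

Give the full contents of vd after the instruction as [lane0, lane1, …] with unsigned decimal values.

vd = [218, 1, 64, 236, 33, 230, 131, 216]

VLMAX = VLEN×LMUL/SEW = 256×2/64 = 8
vl = min(AVL, VLMAX) = min(6, 8) = 6
lane  0: mask-off/keep ⇒ 0xda
lane  1: and(0x2b,0x95) ⇒ 0x01
lane  2: and(0x57,0xe8) ⇒ 0x40
lane  3: mask-off/keep ⇒ 0xec
lane  4: and(0xa9,0x31) ⇒ 0x21
lane  5: and(0xf6,0xe7) ⇒ 0xe6
lane  6: tail/keep ⇒ 0x83
lane  7: tail/keep ⇒ 0xd8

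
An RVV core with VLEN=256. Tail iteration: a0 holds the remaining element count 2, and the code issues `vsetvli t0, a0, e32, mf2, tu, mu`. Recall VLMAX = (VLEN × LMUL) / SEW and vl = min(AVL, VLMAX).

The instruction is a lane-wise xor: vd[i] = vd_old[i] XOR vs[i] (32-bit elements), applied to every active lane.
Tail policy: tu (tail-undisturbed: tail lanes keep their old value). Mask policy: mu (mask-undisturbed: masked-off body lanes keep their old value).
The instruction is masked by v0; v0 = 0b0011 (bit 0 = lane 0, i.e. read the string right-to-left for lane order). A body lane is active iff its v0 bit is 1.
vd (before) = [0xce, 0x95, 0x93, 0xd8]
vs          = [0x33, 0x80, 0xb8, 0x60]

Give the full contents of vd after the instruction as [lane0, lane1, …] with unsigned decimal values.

vd = [253, 21, 147, 216]

VLMAX = (256 × 1/2) / 32 = 4 lanes
vl = min(AVL, VLMAX) = min(2, 4) = 2
vd[0] xor(0xce,0x33) -> 0xfd
vd[1] xor(0x95,0x80) -> 0x15
vd[2] tail/keep -> 0x93
vd[3] tail/keep -> 0xd8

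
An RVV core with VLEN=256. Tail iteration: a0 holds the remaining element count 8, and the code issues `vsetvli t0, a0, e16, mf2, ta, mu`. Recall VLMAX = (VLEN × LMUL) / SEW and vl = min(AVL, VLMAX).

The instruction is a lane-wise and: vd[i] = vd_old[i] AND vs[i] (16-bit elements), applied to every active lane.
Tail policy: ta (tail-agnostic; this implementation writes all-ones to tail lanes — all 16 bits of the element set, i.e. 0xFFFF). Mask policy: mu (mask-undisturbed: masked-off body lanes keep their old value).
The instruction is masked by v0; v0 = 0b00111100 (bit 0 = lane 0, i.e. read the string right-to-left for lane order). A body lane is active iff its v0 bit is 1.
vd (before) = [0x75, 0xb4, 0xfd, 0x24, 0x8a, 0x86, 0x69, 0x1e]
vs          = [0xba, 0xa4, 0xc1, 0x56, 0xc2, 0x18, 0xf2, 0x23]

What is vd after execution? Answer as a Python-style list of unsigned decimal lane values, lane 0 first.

lanes per group: 256·1/2/16 = 8
AVL=8 ≤ VLMAX=8, so vl = 8
[0] mask-off/keep = 0x75
[1] mask-off/keep = 0xb4
[2] and(0xfd,0xc1) = 0xc1
[3] and(0x24,0x56) = 0x04
[4] and(0x8a,0xc2) = 0x82
[5] and(0x86,0x18) = 0x00
[6] mask-off/keep = 0x69
[7] mask-off/keep = 0x1e

vd = [117, 180, 193, 4, 130, 0, 105, 30]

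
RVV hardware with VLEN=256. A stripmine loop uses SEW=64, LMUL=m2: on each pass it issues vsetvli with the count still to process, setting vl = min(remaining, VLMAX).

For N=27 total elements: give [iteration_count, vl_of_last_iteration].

lanes per group: 256·2/64 = 8
27 elements at 8/iter → 4 passes, remainder 3 on the last

[iterations, last_vl] = [4, 3]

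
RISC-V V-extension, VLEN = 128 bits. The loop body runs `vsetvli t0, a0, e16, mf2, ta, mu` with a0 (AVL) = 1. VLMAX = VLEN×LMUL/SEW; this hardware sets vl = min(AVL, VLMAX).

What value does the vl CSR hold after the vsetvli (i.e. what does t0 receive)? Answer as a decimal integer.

vl = 1

VLMAX = (128 × 1/2) / 16 = 4 lanes
vl = min(AVL, VLMAX) = min(1, 4) = 1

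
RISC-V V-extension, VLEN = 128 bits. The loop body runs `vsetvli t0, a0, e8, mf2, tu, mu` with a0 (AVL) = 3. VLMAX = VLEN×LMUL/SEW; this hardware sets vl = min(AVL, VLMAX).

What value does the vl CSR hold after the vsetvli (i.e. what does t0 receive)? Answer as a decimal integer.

vl = 3

lanes per group: 128·1/2/8 = 8
vl = min(AVL, VLMAX) = min(3, 8) = 3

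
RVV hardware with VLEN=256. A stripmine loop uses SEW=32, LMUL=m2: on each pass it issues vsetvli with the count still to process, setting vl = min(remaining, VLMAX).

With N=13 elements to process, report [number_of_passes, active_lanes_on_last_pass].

[iterations, last_vl] = [1, 13]

VLMAX = (256 × 2) / 32 = 16 lanes
13 elements at 16/iter → 1 passes, remainder 13 on the last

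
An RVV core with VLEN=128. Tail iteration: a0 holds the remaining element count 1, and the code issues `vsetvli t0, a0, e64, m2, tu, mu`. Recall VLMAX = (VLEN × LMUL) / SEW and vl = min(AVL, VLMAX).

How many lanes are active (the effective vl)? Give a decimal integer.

vl = 1

VLMAX = (128 × 2) / 64 = 4 lanes
vl = min(AVL, VLMAX) = min(1, 4) = 1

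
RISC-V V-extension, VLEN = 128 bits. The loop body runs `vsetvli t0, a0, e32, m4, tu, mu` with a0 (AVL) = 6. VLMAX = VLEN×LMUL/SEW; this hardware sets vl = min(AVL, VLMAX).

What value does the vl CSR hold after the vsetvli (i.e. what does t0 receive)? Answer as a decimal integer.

VLMAX = (128 × 4) / 32 = 16 lanes
vl = min(AVL, VLMAX) = min(6, 16) = 6

vl = 6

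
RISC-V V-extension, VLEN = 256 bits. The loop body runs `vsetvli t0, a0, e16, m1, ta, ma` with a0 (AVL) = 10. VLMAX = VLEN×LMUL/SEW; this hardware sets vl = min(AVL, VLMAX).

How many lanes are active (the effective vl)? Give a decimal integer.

vl = 10

VLMAX = VLEN×LMUL/SEW = 256×1/16 = 16
vl = min(AVL, VLMAX) = min(10, 16) = 10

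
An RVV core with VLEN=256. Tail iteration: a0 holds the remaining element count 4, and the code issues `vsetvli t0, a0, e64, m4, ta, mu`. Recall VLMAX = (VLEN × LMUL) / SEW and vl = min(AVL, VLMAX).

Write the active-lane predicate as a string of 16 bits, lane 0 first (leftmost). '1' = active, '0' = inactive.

VLMAX = (256 × 4) / 64 = 16 lanes
vl ← min(4, 16) = 4
bits (lane 0 leftmost): 1111000000000000

predicate = 1111000000000000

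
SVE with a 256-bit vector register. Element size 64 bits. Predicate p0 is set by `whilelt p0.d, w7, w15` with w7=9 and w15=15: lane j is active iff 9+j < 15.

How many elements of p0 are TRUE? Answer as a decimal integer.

vl = 4

lane count: 256 div 64 = 4
whilelt: lane j active iff 9+j < 15 → j < 6 → 4 active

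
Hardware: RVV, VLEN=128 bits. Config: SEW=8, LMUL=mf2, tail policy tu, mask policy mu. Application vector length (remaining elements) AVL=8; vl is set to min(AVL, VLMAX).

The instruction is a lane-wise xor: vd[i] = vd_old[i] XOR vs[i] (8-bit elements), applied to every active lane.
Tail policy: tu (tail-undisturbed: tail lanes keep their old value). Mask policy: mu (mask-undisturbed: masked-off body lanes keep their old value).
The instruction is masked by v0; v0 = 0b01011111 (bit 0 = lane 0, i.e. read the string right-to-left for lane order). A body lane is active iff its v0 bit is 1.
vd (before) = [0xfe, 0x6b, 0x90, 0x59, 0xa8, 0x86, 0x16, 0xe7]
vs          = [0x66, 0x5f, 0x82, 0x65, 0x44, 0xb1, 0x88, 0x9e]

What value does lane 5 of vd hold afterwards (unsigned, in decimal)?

VLMAX = (128 × 1/2) / 8 = 8 lanes
AVL=8 ≤ VLMAX=8, so vl = 8
[0] xor(0xfe,0x66) = 0x98
[1] xor(0x6b,0x5f) = 0x34
[2] xor(0x90,0x82) = 0x12
[3] xor(0x59,0x65) = 0x3c
[4] xor(0xa8,0x44) = 0xec
[5] mask-off/keep = 0x86
[6] xor(0x16,0x88) = 0x9e
[7] mask-off/keep = 0xe7

vd[5] = 134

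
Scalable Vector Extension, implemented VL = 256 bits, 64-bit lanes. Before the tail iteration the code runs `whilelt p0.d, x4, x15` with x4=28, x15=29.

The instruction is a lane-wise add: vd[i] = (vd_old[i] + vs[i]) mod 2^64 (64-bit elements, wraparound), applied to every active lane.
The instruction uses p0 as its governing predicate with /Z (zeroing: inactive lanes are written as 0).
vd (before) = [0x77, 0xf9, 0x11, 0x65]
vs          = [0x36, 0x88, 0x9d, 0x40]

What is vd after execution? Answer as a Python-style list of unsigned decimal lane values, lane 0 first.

lane count: 256 div 64 = 4
whilelt: lane j active iff 28+j < 29 → j < 1 → 1 active
  i=0: add(0x77,0x36) → 173
  i=1: tail/zero → 0
  i=2: tail/zero → 0
  i=3: tail/zero → 0

vd = [173, 0, 0, 0]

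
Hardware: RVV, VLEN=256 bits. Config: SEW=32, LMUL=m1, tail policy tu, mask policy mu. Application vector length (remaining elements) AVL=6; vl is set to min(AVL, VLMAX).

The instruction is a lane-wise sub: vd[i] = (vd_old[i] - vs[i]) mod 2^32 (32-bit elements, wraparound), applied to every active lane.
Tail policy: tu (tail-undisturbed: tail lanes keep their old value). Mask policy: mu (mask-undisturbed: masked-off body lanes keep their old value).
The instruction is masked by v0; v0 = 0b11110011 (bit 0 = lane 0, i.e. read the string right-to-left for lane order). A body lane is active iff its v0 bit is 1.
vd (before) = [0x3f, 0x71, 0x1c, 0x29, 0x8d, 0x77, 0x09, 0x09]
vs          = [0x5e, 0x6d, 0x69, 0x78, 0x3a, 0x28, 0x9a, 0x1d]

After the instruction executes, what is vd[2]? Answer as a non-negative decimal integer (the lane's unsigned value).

VLMAX = VLEN×LMUL/SEW = 256×1/32 = 8
AVL=6 ≤ VLMAX=8, so vl = 6
vd[0] sub(0x3f,0x5e) -> 0xffffffe1
vd[1] sub(0x71,0x6d) -> 0x04
vd[2] mask-off/keep -> 0x1c
vd[3] mask-off/keep -> 0x29
vd[4] sub(0x8d,0x3a) -> 0x53
vd[5] sub(0x77,0x28) -> 0x4f
vd[6] tail/keep -> 0x09
vd[7] tail/keep -> 0x09

vd[2] = 28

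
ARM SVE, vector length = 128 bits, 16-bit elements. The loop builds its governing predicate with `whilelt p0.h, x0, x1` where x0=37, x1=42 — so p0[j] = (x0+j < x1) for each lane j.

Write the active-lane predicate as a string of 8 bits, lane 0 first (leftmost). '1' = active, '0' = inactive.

predicate = 11111000

lane count: 128 div 16 = 8
active while 37+j < 42, i.e. j ∈ [0,5) capped at 8 ⇒ 5
bits (lane 0 leftmost): 11111000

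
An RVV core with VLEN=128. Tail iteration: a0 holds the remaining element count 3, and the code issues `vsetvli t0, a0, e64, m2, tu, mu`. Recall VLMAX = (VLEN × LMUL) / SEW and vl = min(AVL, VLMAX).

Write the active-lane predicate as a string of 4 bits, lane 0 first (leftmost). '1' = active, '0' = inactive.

VLMAX = (128 × 2) / 64 = 4 lanes
vl = min(AVL, VLMAX) = min(3, 4) = 3
bits (lane 0 leftmost): 1110

predicate = 1110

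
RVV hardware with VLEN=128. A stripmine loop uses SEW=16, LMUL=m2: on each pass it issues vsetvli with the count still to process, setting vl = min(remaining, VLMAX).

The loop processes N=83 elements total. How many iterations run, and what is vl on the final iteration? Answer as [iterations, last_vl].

[iterations, last_vl] = [6, 3]

lanes per group: 128·2/16 = 16
iterations = ceil(83/16) = 6; final-pass vl = 3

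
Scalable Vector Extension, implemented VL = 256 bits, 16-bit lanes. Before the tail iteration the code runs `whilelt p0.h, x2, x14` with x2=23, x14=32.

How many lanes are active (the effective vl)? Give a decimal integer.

vl = 9

register lanes = 256/16 = 16
active while 23+j < 32, i.e. j ∈ [0,9) capped at 16 ⇒ 9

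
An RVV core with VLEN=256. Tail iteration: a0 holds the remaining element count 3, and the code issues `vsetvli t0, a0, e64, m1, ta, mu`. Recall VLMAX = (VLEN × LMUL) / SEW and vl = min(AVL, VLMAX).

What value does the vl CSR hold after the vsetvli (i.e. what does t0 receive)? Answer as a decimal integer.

vl = 3

VLMAX = VLEN×LMUL/SEW = 256×1/64 = 4
vl ← min(3, 4) = 3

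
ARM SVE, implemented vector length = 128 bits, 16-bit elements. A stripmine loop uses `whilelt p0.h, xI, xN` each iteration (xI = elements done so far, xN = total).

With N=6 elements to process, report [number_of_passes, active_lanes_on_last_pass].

128-bit reg / 16-bit elem → 8 lanes
iterations = ceil(6/8) = 1; final-pass vl = 6

[iterations, last_vl] = [1, 6]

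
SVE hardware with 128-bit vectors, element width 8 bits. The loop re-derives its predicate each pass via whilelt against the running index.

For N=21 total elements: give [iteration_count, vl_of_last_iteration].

[iterations, last_vl] = [2, 5]

register lanes = 128/8 = 16
N=21: ⌈21/16⌉ = 2 iters; last vl = 21 − 1×16 = 5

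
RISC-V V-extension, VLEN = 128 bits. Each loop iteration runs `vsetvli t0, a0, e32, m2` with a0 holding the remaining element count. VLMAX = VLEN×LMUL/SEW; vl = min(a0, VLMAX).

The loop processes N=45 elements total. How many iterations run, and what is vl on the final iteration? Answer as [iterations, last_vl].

[iterations, last_vl] = [6, 5]

lanes per group: 128·2/32 = 8
N=45: ⌈45/8⌉ = 6 iters; last vl = 45 − 5×8 = 5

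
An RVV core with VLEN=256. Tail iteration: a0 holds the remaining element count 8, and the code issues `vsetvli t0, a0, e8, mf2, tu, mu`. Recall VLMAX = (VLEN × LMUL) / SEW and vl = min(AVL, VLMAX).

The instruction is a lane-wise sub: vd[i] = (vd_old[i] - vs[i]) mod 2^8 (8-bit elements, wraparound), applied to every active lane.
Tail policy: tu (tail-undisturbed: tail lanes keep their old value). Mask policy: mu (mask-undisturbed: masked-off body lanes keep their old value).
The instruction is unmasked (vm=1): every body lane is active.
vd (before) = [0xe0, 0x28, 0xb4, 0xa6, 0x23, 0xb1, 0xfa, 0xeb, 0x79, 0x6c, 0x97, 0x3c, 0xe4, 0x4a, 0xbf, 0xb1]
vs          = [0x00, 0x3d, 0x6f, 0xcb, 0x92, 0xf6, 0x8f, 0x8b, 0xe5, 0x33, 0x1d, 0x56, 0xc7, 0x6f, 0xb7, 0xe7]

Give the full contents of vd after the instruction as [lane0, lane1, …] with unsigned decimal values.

vd = [224, 235, 69, 219, 145, 187, 107, 96, 121, 108, 151, 60, 228, 74, 191, 177]

VLMAX = VLEN×LMUL/SEW = 256×1/2/8 = 16
vl ← min(8, 16) = 8
vd[0] sub(0xe0,0x00) -> 0xe0
vd[1] sub(0x28,0x3d) -> 0xeb
vd[2] sub(0xb4,0x6f) -> 0x45
vd[3] sub(0xa6,0xcb) -> 0xdb
vd[4] sub(0x23,0x92) -> 0x91
vd[5] sub(0xb1,0xf6) -> 0xbb
vd[6] sub(0xfa,0x8f) -> 0x6b
vd[7] sub(0xeb,0x8b) -> 0x60
vd[8] tail/keep -> 0x79
vd[9] tail/keep -> 0x6c
vd[10] tail/keep -> 0x97
vd[11] tail/keep -> 0x3c
vd[12] tail/keep -> 0xe4
vd[13] tail/keep -> 0x4a
vd[14] tail/keep -> 0xbf
vd[15] tail/keep -> 0xb1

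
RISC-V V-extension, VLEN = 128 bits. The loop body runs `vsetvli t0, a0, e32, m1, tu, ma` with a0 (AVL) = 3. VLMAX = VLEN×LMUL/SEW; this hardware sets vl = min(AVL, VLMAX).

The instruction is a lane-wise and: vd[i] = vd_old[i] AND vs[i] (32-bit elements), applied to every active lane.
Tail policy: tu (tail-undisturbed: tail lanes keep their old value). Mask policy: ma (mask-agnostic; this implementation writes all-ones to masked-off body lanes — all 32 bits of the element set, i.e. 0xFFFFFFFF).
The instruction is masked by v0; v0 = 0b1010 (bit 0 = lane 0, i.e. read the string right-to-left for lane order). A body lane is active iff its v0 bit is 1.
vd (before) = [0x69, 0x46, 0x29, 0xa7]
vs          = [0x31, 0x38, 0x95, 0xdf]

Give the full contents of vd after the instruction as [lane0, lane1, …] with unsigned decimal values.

vd = [4294967295, 0, 4294967295, 167]

VLMAX = (128 × 1) / 32 = 4 lanes
vl ← min(3, 4) = 3
vd[0] mask-off/ones -> 0xffffffff
vd[1] and(0x46,0x38) -> 0x00
vd[2] mask-off/ones -> 0xffffffff
vd[3] tail/keep -> 0xa7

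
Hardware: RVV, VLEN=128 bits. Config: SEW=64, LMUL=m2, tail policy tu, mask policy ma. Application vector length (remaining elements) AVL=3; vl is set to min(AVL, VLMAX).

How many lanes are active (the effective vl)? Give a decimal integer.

vl = 3

VLMAX = (128 × 2) / 64 = 4 lanes
vl ← min(3, 4) = 3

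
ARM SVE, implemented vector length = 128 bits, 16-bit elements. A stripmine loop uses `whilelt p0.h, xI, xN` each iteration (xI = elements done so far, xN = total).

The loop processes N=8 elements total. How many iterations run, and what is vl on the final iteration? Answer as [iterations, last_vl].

[iterations, last_vl] = [1, 8]

lane count: 128 div 16 = 8
N=8: ⌈8/8⌉ = 1 iters; last vl = 8 − 0×8 = 8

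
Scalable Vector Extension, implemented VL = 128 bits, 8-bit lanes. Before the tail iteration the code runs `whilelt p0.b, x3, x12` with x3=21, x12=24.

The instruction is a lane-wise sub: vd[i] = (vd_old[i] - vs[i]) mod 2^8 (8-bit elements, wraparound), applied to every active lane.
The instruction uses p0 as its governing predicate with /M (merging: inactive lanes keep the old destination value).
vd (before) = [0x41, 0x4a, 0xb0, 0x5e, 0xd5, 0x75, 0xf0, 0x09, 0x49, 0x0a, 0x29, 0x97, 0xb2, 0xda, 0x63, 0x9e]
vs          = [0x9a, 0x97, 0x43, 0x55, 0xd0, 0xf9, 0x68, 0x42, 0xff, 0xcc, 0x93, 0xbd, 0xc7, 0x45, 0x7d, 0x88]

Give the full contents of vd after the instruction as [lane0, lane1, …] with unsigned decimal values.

vd = [167, 179, 109, 94, 213, 117, 240, 9, 73, 10, 41, 151, 178, 218, 99, 158]

lane count: 128 div 8 = 16
whilelt: lane j active iff 21+j < 24 → j < 3 → 3 active
  i=0: sub(0x41,0x9a) → 167
  i=1: sub(0x4a,0x97) → 179
  i=2: sub(0xb0,0x43) → 109
  i=3: tail/keep → 94
  i=4: tail/keep → 213
  i=5: tail/keep → 117
  i=6: tail/keep → 240
  i=7: tail/keep → 9
  i=8: tail/keep → 73
  i=9: tail/keep → 10
  i=10: tail/keep → 41
  i=11: tail/keep → 151
  i=12: tail/keep → 178
  i=13: tail/keep → 218
  i=14: tail/keep → 99
  i=15: tail/keep → 158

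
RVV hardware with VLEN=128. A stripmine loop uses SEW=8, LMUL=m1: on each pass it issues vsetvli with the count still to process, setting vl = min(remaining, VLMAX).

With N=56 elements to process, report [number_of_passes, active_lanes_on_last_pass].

[iterations, last_vl] = [4, 8]

VLMAX = (128 × 1) / 8 = 16 lanes
iterations = ceil(56/16) = 4; final-pass vl = 8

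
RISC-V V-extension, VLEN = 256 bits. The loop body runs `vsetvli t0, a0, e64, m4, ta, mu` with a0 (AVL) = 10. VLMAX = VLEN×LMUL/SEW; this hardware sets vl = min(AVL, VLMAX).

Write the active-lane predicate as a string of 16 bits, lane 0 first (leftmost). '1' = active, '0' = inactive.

VLMAX = VLEN×LMUL/SEW = 256×4/64 = 16
AVL=10 ≤ VLMAX=16, so vl = 10
bits (lane 0 leftmost): 1111111111000000

predicate = 1111111111000000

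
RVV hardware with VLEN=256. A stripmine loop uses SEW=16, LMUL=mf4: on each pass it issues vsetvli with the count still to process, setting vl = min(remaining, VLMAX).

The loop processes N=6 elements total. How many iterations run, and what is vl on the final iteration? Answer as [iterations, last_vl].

[iterations, last_vl] = [2, 2]

lanes per group: 256·1/4/16 = 4
N=6: ⌈6/4⌉ = 2 iters; last vl = 6 − 1×4 = 2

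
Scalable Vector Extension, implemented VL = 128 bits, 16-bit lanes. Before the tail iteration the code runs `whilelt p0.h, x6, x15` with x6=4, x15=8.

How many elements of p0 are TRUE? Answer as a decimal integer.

register lanes = 128/16 = 8
p0[j] = (4+j < 8); true for j=0..3 → 4 lanes set

vl = 4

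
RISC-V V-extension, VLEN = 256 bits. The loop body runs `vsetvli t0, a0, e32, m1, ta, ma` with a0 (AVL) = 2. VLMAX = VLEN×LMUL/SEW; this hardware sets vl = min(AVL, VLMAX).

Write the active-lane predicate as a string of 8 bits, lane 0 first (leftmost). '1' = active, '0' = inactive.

VLMAX = (256 × 1) / 32 = 8 lanes
AVL=2 ≤ VLMAX=8, so vl = 2
bits (lane 0 leftmost): 11000000

predicate = 11000000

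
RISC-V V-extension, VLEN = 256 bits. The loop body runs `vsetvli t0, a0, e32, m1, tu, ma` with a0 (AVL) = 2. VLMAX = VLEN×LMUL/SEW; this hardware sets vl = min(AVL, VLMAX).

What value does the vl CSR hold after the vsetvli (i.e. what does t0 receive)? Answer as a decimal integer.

VLMAX = (256 × 1) / 32 = 8 lanes
AVL=2 ≤ VLMAX=8, so vl = 2

vl = 2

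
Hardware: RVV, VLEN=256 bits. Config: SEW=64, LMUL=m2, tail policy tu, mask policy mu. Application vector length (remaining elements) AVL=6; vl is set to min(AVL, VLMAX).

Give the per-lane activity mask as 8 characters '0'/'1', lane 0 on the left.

predicate = 11111100

VLMAX = VLEN×LMUL/SEW = 256×2/64 = 8
vl ← min(6, 8) = 6
bits (lane 0 leftmost): 11111100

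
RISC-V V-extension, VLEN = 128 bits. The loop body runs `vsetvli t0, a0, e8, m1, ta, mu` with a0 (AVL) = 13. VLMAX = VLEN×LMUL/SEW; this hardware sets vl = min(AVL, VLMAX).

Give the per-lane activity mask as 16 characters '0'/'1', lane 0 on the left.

VLMAX = (128 × 1) / 8 = 16 lanes
vl = min(AVL, VLMAX) = min(13, 16) = 13
bits (lane 0 leftmost): 1111111111111000

predicate = 1111111111111000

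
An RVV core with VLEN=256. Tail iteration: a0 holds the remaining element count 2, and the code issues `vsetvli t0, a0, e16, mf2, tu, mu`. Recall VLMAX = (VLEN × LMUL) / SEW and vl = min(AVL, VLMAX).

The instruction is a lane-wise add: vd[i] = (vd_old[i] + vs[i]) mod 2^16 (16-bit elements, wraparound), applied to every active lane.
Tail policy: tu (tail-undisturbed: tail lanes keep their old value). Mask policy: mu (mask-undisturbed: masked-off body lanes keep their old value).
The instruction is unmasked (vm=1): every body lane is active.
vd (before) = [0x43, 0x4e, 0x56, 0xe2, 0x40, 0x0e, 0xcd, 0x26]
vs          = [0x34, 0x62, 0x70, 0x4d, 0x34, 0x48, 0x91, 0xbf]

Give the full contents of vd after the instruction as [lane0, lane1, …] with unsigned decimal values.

VLMAX = VLEN×LMUL/SEW = 256×1/2/16 = 8
AVL=2 ≤ VLMAX=8, so vl = 2
vd[0] add(0x43,0x34) -> 0x77
vd[1] add(0x4e,0x62) -> 0xb0
vd[2] tail/keep -> 0x56
vd[3] tail/keep -> 0xe2
vd[4] tail/keep -> 0x40
vd[5] tail/keep -> 0x0e
vd[6] tail/keep -> 0xcd
vd[7] tail/keep -> 0x26

vd = [119, 176, 86, 226, 64, 14, 205, 38]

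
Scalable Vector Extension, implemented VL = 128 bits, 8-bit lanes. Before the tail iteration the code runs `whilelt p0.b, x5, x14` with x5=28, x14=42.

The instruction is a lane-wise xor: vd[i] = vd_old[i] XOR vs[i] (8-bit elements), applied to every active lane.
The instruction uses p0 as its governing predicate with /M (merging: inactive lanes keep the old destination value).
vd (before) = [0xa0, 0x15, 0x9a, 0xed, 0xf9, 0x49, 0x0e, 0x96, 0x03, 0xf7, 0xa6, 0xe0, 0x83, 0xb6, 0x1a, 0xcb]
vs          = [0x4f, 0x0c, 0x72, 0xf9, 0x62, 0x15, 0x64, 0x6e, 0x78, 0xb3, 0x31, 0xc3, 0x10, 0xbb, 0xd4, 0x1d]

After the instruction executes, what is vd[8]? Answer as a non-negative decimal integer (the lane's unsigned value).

vd[8] = 123

lane count: 128 div 8 = 16
whilelt: lane j active iff 28+j < 42 → j < 14 → 14 active
  i=0: xor(0xa0,0x4f) → 239
  i=1: xor(0x15,0x0c) → 25
  i=2: xor(0x9a,0x72) → 232
  i=3: xor(0xed,0xf9) → 20
  i=4: xor(0xf9,0x62) → 155
  i=5: xor(0x49,0x15) → 92
  i=6: xor(0x0e,0x64) → 106
  i=7: xor(0x96,0x6e) → 248
  i=8: xor(0x03,0x78) → 123
  i=9: xor(0xf7,0xb3) → 68
  i=10: xor(0xa6,0x31) → 151
  i=11: xor(0xe0,0xc3) → 35
  i=12: xor(0x83,0x10) → 147
  i=13: xor(0xb6,0xbb) → 13
  i=14: tail/keep → 26
  i=15: tail/keep → 203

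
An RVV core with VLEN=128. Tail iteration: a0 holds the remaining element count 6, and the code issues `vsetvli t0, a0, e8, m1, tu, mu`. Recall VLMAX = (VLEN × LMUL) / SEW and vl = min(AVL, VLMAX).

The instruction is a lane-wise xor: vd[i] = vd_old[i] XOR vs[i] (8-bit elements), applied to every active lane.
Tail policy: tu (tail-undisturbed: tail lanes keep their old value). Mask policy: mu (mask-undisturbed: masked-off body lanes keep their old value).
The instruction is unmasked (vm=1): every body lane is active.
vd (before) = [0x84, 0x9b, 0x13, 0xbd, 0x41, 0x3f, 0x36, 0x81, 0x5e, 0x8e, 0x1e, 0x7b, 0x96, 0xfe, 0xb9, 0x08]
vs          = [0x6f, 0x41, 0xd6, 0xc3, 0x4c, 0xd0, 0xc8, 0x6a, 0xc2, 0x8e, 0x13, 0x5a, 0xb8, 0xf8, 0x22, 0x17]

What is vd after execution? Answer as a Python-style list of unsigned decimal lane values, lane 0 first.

vd = [235, 218, 197, 126, 13, 239, 54, 129, 94, 142, 30, 123, 150, 254, 185, 8]

VLMAX = (128 × 1) / 8 = 16 lanes
AVL=6 ≤ VLMAX=16, so vl = 6
lane  0: xor(0x84,0x6f) ⇒ 0xeb
lane  1: xor(0x9b,0x41) ⇒ 0xda
lane  2: xor(0x13,0xd6) ⇒ 0xc5
lane  3: xor(0xbd,0xc3) ⇒ 0x7e
lane  4: xor(0x41,0x4c) ⇒ 0x0d
lane  5: xor(0x3f,0xd0) ⇒ 0xef
lane  6: tail/keep ⇒ 0x36
lane  7: tail/keep ⇒ 0x81
lane  8: tail/keep ⇒ 0x5e
lane  9: tail/keep ⇒ 0x8e
lane 10: tail/keep ⇒ 0x1e
lane 11: tail/keep ⇒ 0x7b
lane 12: tail/keep ⇒ 0x96
lane 13: tail/keep ⇒ 0xfe
lane 14: tail/keep ⇒ 0xb9
lane 15: tail/keep ⇒ 0x08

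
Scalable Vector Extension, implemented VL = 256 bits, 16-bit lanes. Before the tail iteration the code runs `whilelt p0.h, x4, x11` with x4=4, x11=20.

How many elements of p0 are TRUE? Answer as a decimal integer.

register lanes = 256/16 = 16
p0[j] = (4+j < 20); true for j=0..15 → 16 lanes set

vl = 16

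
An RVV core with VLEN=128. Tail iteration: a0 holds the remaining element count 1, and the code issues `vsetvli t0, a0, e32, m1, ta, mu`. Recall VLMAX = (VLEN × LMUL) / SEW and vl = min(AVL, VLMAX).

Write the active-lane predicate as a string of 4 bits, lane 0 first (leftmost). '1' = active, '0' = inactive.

predicate = 1000

lanes per group: 128·1/32 = 4
vl ← min(1, 4) = 1
bits (lane 0 leftmost): 1000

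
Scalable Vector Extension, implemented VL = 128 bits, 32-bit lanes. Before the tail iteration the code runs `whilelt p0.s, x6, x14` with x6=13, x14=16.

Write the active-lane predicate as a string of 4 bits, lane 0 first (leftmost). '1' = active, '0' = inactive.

predicate = 1110

lane count: 128 div 32 = 4
active while 13+j < 16, i.e. j ∈ [0,3) capped at 4 ⇒ 3
bits (lane 0 leftmost): 1110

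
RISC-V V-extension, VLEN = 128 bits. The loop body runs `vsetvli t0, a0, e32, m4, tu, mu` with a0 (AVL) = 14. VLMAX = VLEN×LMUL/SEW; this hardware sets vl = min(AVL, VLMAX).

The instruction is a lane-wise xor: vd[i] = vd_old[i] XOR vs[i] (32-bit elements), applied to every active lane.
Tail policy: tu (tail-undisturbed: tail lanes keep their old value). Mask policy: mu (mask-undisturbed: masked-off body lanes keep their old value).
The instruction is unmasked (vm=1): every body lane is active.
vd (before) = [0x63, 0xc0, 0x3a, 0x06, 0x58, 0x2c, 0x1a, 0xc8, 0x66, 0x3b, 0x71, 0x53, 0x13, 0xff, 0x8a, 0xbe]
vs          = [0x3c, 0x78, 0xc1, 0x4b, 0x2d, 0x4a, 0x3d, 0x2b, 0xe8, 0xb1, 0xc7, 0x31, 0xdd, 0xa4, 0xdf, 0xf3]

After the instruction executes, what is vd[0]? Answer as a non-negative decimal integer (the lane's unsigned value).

vd[0] = 95

VLMAX = (128 × 4) / 32 = 16 lanes
vl ← min(14, 16) = 14
vd[0] xor(0x63,0x3c) -> 0x5f
vd[1] xor(0xc0,0x78) -> 0xb8
vd[2] xor(0x3a,0xc1) -> 0xfb
vd[3] xor(0x06,0x4b) -> 0x4d
vd[4] xor(0x58,0x2d) -> 0x75
vd[5] xor(0x2c,0x4a) -> 0x66
vd[6] xor(0x1a,0x3d) -> 0x27
vd[7] xor(0xc8,0x2b) -> 0xe3
vd[8] xor(0x66,0xe8) -> 0x8e
vd[9] xor(0x3b,0xb1) -> 0x8a
vd[10] xor(0x71,0xc7) -> 0xb6
vd[11] xor(0x53,0x31) -> 0x62
vd[12] xor(0x13,0xdd) -> 0xce
vd[13] xor(0xff,0xa4) -> 0x5b
vd[14] tail/keep -> 0x8a
vd[15] tail/keep -> 0xbe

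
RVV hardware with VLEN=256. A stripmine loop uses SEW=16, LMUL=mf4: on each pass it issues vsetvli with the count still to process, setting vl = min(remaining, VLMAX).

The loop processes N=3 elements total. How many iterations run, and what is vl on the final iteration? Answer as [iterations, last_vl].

[iterations, last_vl] = [1, 3]

VLMAX = VLEN×LMUL/SEW = 256×1/4/16 = 4
iterations = ceil(3/4) = 1; final-pass vl = 3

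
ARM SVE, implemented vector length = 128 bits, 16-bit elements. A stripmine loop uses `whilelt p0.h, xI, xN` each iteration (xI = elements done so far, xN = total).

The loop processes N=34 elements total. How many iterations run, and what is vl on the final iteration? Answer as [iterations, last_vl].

register lanes = 128/16 = 8
N=34: ⌈34/8⌉ = 5 iters; last vl = 34 − 4×8 = 2

[iterations, last_vl] = [5, 2]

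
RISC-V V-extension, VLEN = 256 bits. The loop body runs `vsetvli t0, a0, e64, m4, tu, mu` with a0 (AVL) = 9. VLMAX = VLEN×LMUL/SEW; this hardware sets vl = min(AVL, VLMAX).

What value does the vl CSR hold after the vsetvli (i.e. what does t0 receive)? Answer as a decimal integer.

vl = 9

lanes per group: 256·4/64 = 16
vl = min(AVL, VLMAX) = min(9, 16) = 9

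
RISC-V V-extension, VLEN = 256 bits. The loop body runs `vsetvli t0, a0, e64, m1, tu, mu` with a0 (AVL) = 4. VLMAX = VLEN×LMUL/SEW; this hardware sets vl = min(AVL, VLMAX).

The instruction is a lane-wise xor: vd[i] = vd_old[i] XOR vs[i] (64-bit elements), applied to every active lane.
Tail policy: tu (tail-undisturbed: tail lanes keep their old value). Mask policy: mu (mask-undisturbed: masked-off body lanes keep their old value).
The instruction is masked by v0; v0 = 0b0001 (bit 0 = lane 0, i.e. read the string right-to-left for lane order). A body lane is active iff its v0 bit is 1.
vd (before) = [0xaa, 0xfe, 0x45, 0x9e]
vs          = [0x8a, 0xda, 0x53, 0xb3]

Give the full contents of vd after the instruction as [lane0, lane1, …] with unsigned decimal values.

vd = [32, 254, 69, 158]

VLMAX = (256 × 1) / 64 = 4 lanes
AVL=4 ≤ VLMAX=4, so vl = 4
vd[0] xor(0xaa,0x8a) -> 0x20
vd[1] mask-off/keep -> 0xfe
vd[2] mask-off/keep -> 0x45
vd[3] mask-off/keep -> 0x9e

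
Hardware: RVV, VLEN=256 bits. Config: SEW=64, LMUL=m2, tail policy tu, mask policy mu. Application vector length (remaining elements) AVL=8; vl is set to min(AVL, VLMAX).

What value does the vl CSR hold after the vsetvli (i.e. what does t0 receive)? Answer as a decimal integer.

VLMAX = VLEN×LMUL/SEW = 256×2/64 = 8
AVL=8 ≤ VLMAX=8, so vl = 8

vl = 8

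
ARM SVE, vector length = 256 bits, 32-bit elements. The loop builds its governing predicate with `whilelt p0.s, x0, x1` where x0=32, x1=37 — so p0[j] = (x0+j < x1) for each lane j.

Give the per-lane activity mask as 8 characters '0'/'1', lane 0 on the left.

predicate = 11111000

register lanes = 256/32 = 8
whilelt: lane j active iff 32+j < 37 → j < 5 → 5 active
bits (lane 0 leftmost): 11111000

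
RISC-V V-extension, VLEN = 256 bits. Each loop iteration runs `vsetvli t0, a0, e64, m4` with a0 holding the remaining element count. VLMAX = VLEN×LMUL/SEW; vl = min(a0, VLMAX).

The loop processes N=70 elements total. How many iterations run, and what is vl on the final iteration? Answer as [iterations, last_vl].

VLMAX = VLEN×LMUL/SEW = 256×4/64 = 16
70 elements at 16/iter → 5 passes, remainder 6 on the last

[iterations, last_vl] = [5, 6]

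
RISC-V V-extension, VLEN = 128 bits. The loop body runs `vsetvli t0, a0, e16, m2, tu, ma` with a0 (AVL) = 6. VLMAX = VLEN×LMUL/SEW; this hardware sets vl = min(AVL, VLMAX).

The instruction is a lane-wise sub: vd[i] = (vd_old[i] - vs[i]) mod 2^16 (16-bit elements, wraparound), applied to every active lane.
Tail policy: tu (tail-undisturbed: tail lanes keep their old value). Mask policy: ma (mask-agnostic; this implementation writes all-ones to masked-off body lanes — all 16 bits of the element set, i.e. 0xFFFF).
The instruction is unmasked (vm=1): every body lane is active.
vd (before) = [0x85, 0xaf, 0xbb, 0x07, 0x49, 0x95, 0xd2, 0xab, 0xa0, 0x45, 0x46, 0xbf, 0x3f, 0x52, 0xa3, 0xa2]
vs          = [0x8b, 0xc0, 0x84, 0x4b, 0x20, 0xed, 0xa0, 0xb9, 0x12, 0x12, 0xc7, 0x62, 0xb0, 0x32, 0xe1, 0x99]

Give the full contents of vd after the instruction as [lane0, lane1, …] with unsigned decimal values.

vd = [65530, 65519, 55, 65468, 41, 65448, 210, 171, 160, 69, 70, 191, 63, 82, 163, 162]

VLMAX = (128 × 2) / 16 = 16 lanes
AVL=6 ≤ VLMAX=16, so vl = 6
[0] sub(0x85,0x8b) = 0xfffa
[1] sub(0xaf,0xc0) = 0xffef
[2] sub(0xbb,0x84) = 0x37
[3] sub(0x07,0x4b) = 0xffbc
[4] sub(0x49,0x20) = 0x29
[5] sub(0x95,0xed) = 0xffa8
[6] tail/keep = 0xd2
[7] tail/keep = 0xab
[8] tail/keep = 0xa0
[9] tail/keep = 0x45
[10] tail/keep = 0x46
[11] tail/keep = 0xbf
[12] tail/keep = 0x3f
[13] tail/keep = 0x52
[14] tail/keep = 0xa3
[15] tail/keep = 0xa2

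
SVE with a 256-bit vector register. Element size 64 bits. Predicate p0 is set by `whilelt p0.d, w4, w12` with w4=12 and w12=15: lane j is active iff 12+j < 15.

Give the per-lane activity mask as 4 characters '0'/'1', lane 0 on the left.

256-bit reg / 64-bit elem → 4 lanes
p0[j] = (12+j < 15); true for j=0..2 → 3 lanes set
bits (lane 0 leftmost): 1110

predicate = 1110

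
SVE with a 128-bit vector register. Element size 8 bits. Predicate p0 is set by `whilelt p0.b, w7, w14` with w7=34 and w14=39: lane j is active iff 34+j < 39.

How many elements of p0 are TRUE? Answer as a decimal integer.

vl = 5

128-bit reg / 8-bit elem → 16 lanes
whilelt: lane j active iff 34+j < 39 → j < 5 → 5 active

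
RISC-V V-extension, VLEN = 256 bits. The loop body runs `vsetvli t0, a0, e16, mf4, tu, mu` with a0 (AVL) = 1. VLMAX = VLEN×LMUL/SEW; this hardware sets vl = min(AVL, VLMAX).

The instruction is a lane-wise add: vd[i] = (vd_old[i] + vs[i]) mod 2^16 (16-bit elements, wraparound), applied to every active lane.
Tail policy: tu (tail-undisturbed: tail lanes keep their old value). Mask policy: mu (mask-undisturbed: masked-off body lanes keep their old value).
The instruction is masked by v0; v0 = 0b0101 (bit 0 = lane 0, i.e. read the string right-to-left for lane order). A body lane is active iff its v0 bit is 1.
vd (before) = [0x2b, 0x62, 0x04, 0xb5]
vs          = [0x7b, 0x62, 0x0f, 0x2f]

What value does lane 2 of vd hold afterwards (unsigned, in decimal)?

VLMAX = (256 × 1/4) / 16 = 4 lanes
vl = min(AVL, VLMAX) = min(1, 4) = 1
  i=0: add(0x2b,0x7b) → 166
  i=1: tail/keep → 98
  i=2: tail/keep → 4
  i=3: tail/keep → 181

vd[2] = 4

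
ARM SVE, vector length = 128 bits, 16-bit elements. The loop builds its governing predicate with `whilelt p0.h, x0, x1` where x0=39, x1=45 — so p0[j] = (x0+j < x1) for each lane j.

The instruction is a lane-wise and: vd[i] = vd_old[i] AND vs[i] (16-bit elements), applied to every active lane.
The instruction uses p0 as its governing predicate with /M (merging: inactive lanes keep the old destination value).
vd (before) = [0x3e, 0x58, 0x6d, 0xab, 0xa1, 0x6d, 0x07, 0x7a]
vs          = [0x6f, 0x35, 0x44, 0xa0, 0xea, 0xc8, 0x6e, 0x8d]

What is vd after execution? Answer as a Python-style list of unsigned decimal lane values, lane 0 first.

vd = [46, 16, 68, 160, 160, 72, 7, 122]

register lanes = 128/16 = 8
whilelt: lane j active iff 39+j < 45 → j < 6 → 6 active
[0] and(0x3e,0x6f) = 0x2e
[1] and(0x58,0x35) = 0x10
[2] and(0x6d,0x44) = 0x44
[3] and(0xab,0xa0) = 0xa0
[4] and(0xa1,0xea) = 0xa0
[5] and(0x6d,0xc8) = 0x48
[6] tail/keep = 0x07
[7] tail/keep = 0x7a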